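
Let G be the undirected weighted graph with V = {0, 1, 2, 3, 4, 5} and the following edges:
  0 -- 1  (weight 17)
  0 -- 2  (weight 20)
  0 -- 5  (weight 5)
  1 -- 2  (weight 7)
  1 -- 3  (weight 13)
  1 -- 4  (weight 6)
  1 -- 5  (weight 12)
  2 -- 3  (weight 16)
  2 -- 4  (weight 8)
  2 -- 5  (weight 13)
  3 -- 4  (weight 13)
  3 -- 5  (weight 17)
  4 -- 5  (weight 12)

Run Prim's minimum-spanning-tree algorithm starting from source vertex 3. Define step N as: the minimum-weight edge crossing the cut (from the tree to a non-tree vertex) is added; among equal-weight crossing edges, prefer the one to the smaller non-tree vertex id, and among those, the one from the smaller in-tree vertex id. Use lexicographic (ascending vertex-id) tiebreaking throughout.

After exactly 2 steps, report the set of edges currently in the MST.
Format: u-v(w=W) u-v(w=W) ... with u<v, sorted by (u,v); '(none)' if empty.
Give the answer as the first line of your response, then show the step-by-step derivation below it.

1-3(w=13) 1-4(w=6)

step 1: add edge 1-3 (w=13); MST = {1-3(w=13)}
step 2: add edge 1-4 (w=6); MST = {1-3(w=13) 1-4(w=6)}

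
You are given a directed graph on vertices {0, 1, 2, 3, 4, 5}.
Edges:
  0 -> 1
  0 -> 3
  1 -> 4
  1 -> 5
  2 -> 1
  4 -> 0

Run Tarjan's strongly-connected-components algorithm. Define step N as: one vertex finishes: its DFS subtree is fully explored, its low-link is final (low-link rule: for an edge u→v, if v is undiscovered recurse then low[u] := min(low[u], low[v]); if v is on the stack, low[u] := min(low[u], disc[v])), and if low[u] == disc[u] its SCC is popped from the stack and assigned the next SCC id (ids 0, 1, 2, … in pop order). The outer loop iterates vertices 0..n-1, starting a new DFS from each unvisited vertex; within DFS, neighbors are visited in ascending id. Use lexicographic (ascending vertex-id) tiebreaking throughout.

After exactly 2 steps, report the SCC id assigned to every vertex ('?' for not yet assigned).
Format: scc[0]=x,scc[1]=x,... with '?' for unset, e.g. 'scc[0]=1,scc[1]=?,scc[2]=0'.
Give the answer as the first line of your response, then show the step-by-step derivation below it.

scc[0]=?,scc[1]=?,scc[2]=?,scc[3]=?,scc[4]=?,scc[5]=0

step 1: low=(low[0]=0,low[1]=1,low[2]=?,low[3]=?,low[4]=0,low[5]=?); scc=(scc[0]=?,scc[1]=?,scc[2]=?,scc[3]=?,scc[4]=?,scc[5]=?)
step 2: low=(low[0]=0,low[1]=0,low[2]=?,low[3]=?,low[4]=0,low[5]=3); scc=(scc[0]=?,scc[1]=?,scc[2]=?,scc[3]=?,scc[4]=?,scc[5]=0)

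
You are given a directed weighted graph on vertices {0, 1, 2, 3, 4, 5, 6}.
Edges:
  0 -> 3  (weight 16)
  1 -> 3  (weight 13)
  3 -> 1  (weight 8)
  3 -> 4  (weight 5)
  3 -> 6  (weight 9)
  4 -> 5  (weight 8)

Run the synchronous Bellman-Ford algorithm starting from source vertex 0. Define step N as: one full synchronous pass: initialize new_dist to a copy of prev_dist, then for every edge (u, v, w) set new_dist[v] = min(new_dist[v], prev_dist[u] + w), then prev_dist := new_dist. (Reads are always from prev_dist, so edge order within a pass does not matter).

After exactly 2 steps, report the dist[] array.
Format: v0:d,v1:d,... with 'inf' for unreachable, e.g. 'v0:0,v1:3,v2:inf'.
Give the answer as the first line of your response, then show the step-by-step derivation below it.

v0:0,v1:24,v2:inf,v3:16,v4:21,v5:inf,v6:25

step 1: dist = v0:0,v1:inf,v2:inf,v3:16,v4:inf,v5:inf,v6:inf
step 2: dist = v0:0,v1:24,v2:inf,v3:16,v4:21,v5:inf,v6:25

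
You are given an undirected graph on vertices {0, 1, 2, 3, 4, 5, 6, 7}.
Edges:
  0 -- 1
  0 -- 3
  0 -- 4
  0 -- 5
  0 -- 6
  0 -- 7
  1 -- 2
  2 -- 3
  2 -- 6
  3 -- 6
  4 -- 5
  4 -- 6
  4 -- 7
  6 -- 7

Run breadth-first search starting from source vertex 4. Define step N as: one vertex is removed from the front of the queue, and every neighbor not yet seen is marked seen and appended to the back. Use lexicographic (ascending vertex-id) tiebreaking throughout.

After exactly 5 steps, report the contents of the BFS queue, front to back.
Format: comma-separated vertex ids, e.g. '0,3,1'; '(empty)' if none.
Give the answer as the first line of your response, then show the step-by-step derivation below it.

1,3,2

step 1: dequeue 4; queue=[0,5,6,7]; order=4
step 2: dequeue 0; queue=[5,6,7,1,3]; order=4,0
step 3: dequeue 5; queue=[6,7,1,3]; order=4,0,5
step 4: dequeue 6; queue=[7,1,3,2]; order=4,0,5,6
step 5: dequeue 7; queue=[1,3,2]; order=4,0,5,6,7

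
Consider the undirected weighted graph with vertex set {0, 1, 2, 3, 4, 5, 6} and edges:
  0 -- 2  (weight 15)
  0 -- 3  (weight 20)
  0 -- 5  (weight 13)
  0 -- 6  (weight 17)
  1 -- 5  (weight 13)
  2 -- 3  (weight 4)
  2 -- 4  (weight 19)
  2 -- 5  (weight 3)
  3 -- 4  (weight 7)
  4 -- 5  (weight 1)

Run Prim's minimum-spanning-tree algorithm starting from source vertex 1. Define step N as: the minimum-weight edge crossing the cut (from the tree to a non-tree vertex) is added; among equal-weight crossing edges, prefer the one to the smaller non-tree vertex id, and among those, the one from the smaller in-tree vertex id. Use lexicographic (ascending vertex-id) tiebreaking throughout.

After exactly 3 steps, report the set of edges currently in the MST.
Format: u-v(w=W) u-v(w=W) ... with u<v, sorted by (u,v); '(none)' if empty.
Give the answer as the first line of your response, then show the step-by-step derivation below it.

1-5(w=13) 2-5(w=3) 4-5(w=1)

step 1: add edge 1-5 (w=13); MST = {1-5(w=13)}
step 2: add edge 4-5 (w=1); MST = {1-5(w=13) 4-5(w=1)}
step 3: add edge 2-5 (w=3); MST = {1-5(w=13) 2-5(w=3) 4-5(w=1)}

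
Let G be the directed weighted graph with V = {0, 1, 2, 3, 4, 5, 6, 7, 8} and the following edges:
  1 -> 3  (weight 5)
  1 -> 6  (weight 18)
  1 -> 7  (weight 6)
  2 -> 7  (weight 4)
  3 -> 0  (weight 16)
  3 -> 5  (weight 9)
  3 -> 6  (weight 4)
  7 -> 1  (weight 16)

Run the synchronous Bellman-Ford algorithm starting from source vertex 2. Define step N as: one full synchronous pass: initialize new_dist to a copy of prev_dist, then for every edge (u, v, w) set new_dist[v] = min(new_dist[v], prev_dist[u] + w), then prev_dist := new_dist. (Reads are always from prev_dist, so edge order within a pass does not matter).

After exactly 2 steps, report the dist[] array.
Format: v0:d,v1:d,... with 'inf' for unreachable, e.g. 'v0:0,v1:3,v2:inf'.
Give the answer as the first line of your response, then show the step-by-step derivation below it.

v0:inf,v1:20,v2:0,v3:inf,v4:inf,v5:inf,v6:inf,v7:4,v8:inf

step 1: dist = v0:inf,v1:inf,v2:0,v3:inf,v4:inf,v5:inf,v6:inf,v7:4,v8:inf
step 2: dist = v0:inf,v1:20,v2:0,v3:inf,v4:inf,v5:inf,v6:inf,v7:4,v8:inf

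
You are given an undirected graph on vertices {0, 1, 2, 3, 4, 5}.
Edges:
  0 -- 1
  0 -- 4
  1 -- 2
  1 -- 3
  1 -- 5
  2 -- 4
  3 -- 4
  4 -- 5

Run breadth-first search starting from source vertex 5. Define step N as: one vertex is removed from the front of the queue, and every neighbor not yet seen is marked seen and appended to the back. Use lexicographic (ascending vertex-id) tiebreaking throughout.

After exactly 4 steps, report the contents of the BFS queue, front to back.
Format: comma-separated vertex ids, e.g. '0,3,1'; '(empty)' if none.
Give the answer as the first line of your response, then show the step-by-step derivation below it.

2,3

step 1: dequeue 5; queue=[1,4]; order=5
step 2: dequeue 1; queue=[4,0,2,3]; order=5,1
step 3: dequeue 4; queue=[0,2,3]; order=5,1,4
step 4: dequeue 0; queue=[2,3]; order=5,1,4,0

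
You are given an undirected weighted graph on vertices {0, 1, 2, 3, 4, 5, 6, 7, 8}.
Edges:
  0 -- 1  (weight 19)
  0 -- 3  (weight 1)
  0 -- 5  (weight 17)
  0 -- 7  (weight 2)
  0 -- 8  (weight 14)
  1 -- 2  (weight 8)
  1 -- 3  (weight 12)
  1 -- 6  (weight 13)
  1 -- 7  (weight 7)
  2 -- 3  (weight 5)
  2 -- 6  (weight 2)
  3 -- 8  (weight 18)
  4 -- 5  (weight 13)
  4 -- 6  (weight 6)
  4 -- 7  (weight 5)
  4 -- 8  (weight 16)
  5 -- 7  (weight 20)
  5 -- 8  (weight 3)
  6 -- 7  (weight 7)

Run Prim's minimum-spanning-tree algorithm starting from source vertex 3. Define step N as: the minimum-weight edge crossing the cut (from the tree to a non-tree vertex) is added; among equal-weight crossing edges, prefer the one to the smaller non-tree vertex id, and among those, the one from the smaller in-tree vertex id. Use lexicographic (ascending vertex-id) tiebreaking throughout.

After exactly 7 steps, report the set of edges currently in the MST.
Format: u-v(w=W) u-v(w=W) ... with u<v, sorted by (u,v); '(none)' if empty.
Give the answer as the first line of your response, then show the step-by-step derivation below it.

0-3(w=1) 0-7(w=2) 1-7(w=7) 2-3(w=5) 2-6(w=2) 4-5(w=13) 4-7(w=5)

step 1: add edge 0-3 (w=1); MST = {0-3(w=1)}
step 2: add edge 0-7 (w=2); MST = {0-3(w=1) 0-7(w=2)}
step 3: add edge 2-3 (w=5); MST = {0-3(w=1) 0-7(w=2) 2-3(w=5)}
step 4: add edge 2-6 (w=2); MST = {0-3(w=1) 0-7(w=2) 2-3(w=5) 2-6(w=2)}
step 5: add edge 4-7 (w=5); MST = {0-3(w=1) 0-7(w=2) 2-3(w=5) 2-6(w=2) 4-7(w=5)}
step 6: add edge 1-7 (w=7); MST = {0-3(w=1) 0-7(w=2) 1-7(w=7) 2-3(w=5) 2-6(w=2) 4-7(w=5)}
step 7: add edge 4-5 (w=13); MST = {0-3(w=1) 0-7(w=2) 1-7(w=7) 2-3(w=5) 2-6(w=2) 4-5(w=13) 4-7(w=5)}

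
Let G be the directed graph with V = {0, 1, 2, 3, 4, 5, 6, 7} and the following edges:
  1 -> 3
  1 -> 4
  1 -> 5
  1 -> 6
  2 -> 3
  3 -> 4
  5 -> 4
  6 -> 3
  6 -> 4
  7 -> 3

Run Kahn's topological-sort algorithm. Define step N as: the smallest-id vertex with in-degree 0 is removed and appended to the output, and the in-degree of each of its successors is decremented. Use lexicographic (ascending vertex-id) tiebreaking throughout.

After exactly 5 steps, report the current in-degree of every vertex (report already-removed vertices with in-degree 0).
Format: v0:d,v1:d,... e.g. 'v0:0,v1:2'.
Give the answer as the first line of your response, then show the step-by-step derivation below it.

v0:0,v1:0,v2:0,v3:1,v4:1,v5:0,v6:0,v7:0

step 1: output 0; order=[0]; indeg=(0,0,0,4,4,1,1,0)
step 2: output 1; order=[0,1]; indeg=(0,0,0,3,3,0,0,0)
step 3: output 2; order=[0,1,2]; indeg=(0,0,0,2,3,0,0,0)
step 4: output 5; order=[0,1,2,5]; indeg=(0,0,0,2,2,0,0,0)
step 5: output 6; order=[0,1,2,5,6]; indeg=(0,0,0,1,1,0,0,0)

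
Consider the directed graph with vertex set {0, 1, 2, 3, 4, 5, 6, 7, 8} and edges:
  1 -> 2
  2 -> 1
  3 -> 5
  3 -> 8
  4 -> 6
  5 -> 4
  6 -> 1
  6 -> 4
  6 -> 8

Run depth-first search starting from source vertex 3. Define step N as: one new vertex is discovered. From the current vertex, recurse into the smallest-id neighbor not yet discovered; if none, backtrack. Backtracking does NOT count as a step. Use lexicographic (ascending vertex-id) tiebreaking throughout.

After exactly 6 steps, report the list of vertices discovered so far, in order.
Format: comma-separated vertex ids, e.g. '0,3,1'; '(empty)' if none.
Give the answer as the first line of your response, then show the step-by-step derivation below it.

3,5,4,6,1,2

step 1: discover 3; path=3; order=3
step 2: discover 5; path=3>5; order=3,5
step 3: discover 4; path=3>5>4; order=3,5,4
step 4: discover 6; path=3>5>4>6; order=3,5,4,6
step 5: discover 1; path=3>5>4>6>1; order=3,5,4,6,1
step 6: discover 2; path=3>5>4>6>1>2; order=3,5,4,6,1,2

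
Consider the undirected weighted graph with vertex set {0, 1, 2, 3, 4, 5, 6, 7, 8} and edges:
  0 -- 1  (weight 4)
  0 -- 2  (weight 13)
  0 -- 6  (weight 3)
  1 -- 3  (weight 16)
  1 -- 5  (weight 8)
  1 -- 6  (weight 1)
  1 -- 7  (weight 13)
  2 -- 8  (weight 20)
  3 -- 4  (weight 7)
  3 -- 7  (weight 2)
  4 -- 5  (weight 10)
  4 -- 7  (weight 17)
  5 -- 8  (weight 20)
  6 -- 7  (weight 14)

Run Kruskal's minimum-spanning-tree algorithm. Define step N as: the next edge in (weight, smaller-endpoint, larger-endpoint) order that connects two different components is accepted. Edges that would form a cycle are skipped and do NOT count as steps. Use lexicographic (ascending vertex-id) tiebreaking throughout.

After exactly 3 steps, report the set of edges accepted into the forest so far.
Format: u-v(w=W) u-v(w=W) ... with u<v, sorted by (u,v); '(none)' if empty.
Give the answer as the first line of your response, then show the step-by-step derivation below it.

0-6(w=3) 1-6(w=1) 3-7(w=2)

step 1: add edge 1-6 (w=1); MST = {1-6(w=1)}
step 2: add edge 3-7 (w=2); MST = {1-6(w=1) 3-7(w=2)}
step 3: add edge 0-6 (w=3); MST = {0-6(w=3) 1-6(w=1) 3-7(w=2)}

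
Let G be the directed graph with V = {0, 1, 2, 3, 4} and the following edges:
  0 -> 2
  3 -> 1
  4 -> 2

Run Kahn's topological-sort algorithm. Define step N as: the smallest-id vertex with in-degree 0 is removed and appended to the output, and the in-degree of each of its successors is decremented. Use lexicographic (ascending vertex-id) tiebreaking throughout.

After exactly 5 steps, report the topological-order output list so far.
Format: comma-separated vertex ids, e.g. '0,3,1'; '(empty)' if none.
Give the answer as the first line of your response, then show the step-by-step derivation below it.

0,3,1,4,2

step 1: output 0; order=[0]; indeg=(0,1,1,0,0)
step 2: output 3; order=[0,3]; indeg=(0,0,1,0,0)
step 3: output 1; order=[0,3,1]; indeg=(0,0,1,0,0)
step 4: output 4; order=[0,3,1,4]; indeg=(0,0,0,0,0)
step 5: output 2; order=[0,3,1,4,2]; indeg=(0,0,0,0,0)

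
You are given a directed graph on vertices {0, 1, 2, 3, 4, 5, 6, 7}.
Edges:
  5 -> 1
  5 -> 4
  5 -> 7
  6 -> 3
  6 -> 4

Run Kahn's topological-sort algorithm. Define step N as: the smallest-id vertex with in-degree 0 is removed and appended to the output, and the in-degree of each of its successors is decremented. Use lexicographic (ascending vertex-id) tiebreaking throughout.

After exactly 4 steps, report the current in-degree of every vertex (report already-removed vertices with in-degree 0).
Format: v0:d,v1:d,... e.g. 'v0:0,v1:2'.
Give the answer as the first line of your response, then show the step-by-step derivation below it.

v0:0,v1:0,v2:0,v3:1,v4:1,v5:0,v6:0,v7:0

step 1: output 0; order=[0]; indeg=(0,1,0,1,2,0,0,1)
step 2: output 2; order=[0,2]; indeg=(0,1,0,1,2,0,0,1)
step 3: output 5; order=[0,2,5]; indeg=(0,0,0,1,1,0,0,0)
step 4: output 1; order=[0,2,5,1]; indeg=(0,0,0,1,1,0,0,0)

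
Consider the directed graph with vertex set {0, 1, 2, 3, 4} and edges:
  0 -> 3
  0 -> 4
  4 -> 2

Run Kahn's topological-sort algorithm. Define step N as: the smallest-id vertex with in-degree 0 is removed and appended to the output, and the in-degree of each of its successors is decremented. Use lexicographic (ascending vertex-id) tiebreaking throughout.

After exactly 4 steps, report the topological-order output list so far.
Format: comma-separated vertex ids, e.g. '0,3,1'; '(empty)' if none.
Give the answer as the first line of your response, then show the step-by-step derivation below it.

0,1,3,4

step 1: output 0; order=[0]; indeg=(0,0,1,0,0)
step 2: output 1; order=[0,1]; indeg=(0,0,1,0,0)
step 3: output 3; order=[0,1,3]; indeg=(0,0,1,0,0)
step 4: output 4; order=[0,1,3,4]; indeg=(0,0,0,0,0)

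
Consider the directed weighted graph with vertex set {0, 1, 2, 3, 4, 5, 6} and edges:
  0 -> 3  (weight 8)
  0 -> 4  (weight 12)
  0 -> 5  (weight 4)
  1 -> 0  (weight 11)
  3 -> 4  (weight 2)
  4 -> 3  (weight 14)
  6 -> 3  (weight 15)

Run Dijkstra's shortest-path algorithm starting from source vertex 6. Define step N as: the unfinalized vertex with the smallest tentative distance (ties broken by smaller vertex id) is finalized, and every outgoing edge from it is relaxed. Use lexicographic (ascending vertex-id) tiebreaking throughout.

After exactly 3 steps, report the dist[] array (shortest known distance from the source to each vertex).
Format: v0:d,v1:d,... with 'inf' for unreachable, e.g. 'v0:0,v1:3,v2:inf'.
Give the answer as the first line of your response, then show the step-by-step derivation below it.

v0:inf,v1:inf,v2:inf,v3:15,v4:17,v5:inf,v6:0

step 1: dist = v0:inf,v1:inf,v2:inf,v3:15,v4:inf,v5:inf,v6:0
step 2: dist = v0:inf,v1:inf,v2:inf,v3:15,v4:17,v5:inf,v6:0
step 3: dist = v0:inf,v1:inf,v2:inf,v3:15,v4:17,v5:inf,v6:0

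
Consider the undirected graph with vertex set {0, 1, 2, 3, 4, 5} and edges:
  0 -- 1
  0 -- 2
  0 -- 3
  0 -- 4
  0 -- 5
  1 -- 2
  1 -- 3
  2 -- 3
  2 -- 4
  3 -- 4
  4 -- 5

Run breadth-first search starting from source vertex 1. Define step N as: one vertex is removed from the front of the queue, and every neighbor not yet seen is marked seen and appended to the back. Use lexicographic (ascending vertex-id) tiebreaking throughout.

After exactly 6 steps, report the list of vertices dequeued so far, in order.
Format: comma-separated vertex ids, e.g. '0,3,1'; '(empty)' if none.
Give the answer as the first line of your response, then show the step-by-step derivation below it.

1,0,2,3,4,5

step 1: dequeue 1; queue=[0,2,3]; order=1
step 2: dequeue 0; queue=[2,3,4,5]; order=1,0
step 3: dequeue 2; queue=[3,4,5]; order=1,0,2
step 4: dequeue 3; queue=[4,5]; order=1,0,2,3
step 5: dequeue 4; queue=[5]; order=1,0,2,3,4
step 6: dequeue 5; queue=[(empty)]; order=1,0,2,3,4,5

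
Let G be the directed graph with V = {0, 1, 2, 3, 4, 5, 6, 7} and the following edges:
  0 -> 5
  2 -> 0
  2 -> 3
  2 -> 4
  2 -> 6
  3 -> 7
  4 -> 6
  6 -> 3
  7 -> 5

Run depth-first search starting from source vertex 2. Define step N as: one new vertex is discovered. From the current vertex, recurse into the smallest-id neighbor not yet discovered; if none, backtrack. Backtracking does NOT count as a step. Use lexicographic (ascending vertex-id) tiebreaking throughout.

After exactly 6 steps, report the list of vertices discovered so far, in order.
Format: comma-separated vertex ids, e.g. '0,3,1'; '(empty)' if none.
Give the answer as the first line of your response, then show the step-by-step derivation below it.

2,0,5,3,7,4

step 1: discover 2; path=2; order=2
step 2: discover 0; path=2>0; order=2,0
step 3: discover 5; path=2>0>5; order=2,0,5
step 4: discover 3; path=2>3; order=2,0,5,3
step 5: discover 7; path=2>3>7; order=2,0,5,3,7
step 6: discover 4; path=2>4; order=2,0,5,3,7,4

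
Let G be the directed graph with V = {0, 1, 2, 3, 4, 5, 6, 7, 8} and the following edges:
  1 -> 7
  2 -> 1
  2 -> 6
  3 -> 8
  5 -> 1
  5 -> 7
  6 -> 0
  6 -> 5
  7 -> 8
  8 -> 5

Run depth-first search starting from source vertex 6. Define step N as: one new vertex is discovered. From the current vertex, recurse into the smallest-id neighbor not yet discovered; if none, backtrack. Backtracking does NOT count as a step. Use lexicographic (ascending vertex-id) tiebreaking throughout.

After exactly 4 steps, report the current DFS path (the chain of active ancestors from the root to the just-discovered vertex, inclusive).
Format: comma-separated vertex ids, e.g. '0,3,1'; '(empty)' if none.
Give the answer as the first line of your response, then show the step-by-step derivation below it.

6,5,1

step 1: discover 6; path=6; order=6
step 2: discover 0; path=6>0; order=6,0
step 3: discover 5; path=6>5; order=6,0,5
step 4: discover 1; path=6>5>1; order=6,0,5,1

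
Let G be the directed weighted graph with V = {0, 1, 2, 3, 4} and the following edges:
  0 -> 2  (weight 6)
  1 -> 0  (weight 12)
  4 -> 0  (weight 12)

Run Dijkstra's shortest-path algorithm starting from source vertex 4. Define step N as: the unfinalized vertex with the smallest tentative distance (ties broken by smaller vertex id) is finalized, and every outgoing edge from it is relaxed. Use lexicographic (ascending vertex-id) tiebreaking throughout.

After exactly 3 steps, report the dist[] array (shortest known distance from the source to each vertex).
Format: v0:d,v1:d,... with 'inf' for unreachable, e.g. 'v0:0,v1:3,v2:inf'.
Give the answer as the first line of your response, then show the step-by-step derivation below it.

v0:12,v1:inf,v2:18,v3:inf,v4:0

step 1: dist = v0:12,v1:inf,v2:inf,v3:inf,v4:0
step 2: dist = v0:12,v1:inf,v2:18,v3:inf,v4:0
step 3: dist = v0:12,v1:inf,v2:18,v3:inf,v4:0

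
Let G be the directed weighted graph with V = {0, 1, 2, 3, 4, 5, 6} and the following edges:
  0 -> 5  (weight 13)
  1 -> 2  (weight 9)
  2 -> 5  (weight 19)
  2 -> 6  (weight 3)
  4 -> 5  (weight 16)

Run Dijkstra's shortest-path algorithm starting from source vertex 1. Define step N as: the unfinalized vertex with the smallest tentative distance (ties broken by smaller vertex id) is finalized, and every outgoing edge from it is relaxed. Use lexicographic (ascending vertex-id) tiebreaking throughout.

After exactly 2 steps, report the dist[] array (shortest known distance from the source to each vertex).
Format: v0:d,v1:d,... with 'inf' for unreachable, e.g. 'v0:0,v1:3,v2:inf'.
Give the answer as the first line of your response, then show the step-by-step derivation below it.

v0:inf,v1:0,v2:9,v3:inf,v4:inf,v5:28,v6:12

step 1: dist = v0:inf,v1:0,v2:9,v3:inf,v4:inf,v5:inf,v6:inf
step 2: dist = v0:inf,v1:0,v2:9,v3:inf,v4:inf,v5:28,v6:12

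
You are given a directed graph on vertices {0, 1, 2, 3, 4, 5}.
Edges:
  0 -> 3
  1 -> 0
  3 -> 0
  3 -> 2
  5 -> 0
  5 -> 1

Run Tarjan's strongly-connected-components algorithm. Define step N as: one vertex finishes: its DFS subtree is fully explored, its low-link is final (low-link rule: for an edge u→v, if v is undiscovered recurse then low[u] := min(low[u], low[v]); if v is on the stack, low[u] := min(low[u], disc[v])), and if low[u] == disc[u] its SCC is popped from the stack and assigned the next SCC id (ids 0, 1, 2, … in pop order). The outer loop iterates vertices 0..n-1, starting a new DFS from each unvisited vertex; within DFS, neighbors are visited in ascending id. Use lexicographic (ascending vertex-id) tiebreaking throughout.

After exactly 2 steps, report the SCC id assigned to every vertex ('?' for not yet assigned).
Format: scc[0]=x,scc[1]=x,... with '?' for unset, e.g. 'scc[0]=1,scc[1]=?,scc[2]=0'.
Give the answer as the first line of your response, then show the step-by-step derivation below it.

scc[0]=?,scc[1]=?,scc[2]=0,scc[3]=?,scc[4]=?,scc[5]=?

step 1: low=(low[0]=0,low[1]=?,low[2]=2,low[3]=0,low[4]=?,low[5]=?); scc=(scc[0]=?,scc[1]=?,scc[2]=0,scc[3]=?,scc[4]=?,scc[5]=?)
step 2: low=(low[0]=0,low[1]=?,low[2]=2,low[3]=0,low[4]=?,low[5]=?); scc=(scc[0]=?,scc[1]=?,scc[2]=0,scc[3]=?,scc[4]=?,scc[5]=?)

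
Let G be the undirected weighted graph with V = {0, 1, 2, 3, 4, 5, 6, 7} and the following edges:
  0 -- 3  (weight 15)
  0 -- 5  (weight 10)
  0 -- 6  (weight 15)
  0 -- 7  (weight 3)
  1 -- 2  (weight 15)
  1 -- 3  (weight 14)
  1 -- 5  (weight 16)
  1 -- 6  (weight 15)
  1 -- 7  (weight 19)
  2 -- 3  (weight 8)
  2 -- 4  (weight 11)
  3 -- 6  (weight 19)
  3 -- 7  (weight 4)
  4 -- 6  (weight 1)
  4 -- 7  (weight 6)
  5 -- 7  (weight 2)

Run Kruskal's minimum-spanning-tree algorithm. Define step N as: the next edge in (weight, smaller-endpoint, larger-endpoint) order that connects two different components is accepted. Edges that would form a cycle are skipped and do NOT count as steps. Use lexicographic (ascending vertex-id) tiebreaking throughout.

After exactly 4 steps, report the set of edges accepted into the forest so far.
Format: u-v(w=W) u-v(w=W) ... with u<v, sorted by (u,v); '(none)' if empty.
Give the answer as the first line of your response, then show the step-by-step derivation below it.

0-7(w=3) 3-7(w=4) 4-6(w=1) 5-7(w=2)

step 1: add edge 4-6 (w=1); MST = {4-6(w=1)}
step 2: add edge 5-7 (w=2); MST = {4-6(w=1) 5-7(w=2)}
step 3: add edge 0-7 (w=3); MST = {0-7(w=3) 4-6(w=1) 5-7(w=2)}
step 4: add edge 3-7 (w=4); MST = {0-7(w=3) 3-7(w=4) 4-6(w=1) 5-7(w=2)}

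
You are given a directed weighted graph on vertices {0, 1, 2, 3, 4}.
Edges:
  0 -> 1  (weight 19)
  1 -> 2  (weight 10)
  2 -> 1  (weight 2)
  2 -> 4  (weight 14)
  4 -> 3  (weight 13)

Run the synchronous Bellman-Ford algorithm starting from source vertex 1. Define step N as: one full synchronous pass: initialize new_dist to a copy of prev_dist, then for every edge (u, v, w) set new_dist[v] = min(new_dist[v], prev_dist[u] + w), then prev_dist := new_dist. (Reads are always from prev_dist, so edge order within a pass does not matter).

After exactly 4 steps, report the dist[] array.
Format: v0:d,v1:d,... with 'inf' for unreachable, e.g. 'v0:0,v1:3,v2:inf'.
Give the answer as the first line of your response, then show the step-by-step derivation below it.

v0:inf,v1:0,v2:10,v3:37,v4:24

step 1: dist = v0:inf,v1:0,v2:10,v3:inf,v4:inf
step 2: dist = v0:inf,v1:0,v2:10,v3:inf,v4:24
step 3: dist = v0:inf,v1:0,v2:10,v3:37,v4:24
step 4: dist = v0:inf,v1:0,v2:10,v3:37,v4:24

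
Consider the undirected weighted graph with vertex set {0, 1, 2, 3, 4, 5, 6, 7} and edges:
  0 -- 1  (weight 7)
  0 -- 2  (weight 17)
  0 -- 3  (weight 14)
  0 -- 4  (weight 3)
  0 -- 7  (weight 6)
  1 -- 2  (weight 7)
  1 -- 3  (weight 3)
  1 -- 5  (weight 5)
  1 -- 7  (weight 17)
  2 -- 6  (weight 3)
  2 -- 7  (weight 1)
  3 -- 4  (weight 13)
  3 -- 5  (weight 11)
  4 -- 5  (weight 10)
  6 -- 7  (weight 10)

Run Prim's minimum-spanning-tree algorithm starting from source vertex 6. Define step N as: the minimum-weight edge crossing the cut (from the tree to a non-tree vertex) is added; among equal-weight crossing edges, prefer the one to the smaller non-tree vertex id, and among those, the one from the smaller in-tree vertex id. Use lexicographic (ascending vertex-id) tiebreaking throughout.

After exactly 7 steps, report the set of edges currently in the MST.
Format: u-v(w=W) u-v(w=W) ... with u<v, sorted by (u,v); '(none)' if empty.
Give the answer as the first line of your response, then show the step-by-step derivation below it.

0-1(w=7) 0-4(w=3) 0-7(w=6) 1-3(w=3) 1-5(w=5) 2-6(w=3) 2-7(w=1)

step 1: add edge 2-6 (w=3); MST = {2-6(w=3)}
step 2: add edge 2-7 (w=1); MST = {2-6(w=3) 2-7(w=1)}
step 3: add edge 0-7 (w=6); MST = {0-7(w=6) 2-6(w=3) 2-7(w=1)}
step 4: add edge 0-4 (w=3); MST = {0-4(w=3) 0-7(w=6) 2-6(w=3) 2-7(w=1)}
step 5: add edge 0-1 (w=7); MST = {0-1(w=7) 0-4(w=3) 0-7(w=6) 2-6(w=3) 2-7(w=1)}
step 6: add edge 1-3 (w=3); MST = {0-1(w=7) 0-4(w=3) 0-7(w=6) 1-3(w=3) 2-6(w=3) 2-7(w=1)}
step 7: add edge 1-5 (w=5); MST = {0-1(w=7) 0-4(w=3) 0-7(w=6) 1-3(w=3) 1-5(w=5) 2-6(w=3) 2-7(w=1)}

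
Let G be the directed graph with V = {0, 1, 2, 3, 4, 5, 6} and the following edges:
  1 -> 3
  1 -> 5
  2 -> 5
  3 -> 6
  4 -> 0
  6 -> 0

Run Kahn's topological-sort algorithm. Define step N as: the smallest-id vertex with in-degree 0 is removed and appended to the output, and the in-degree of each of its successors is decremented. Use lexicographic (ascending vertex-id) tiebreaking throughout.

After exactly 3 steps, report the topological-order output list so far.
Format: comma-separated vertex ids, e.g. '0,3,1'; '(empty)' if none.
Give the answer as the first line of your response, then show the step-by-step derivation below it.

1,2,3

step 1: output 1; order=[1]; indeg=(2,0,0,0,0,1,1)
step 2: output 2; order=[1,2]; indeg=(2,0,0,0,0,0,1)
step 3: output 3; order=[1,2,3]; indeg=(2,0,0,0,0,0,0)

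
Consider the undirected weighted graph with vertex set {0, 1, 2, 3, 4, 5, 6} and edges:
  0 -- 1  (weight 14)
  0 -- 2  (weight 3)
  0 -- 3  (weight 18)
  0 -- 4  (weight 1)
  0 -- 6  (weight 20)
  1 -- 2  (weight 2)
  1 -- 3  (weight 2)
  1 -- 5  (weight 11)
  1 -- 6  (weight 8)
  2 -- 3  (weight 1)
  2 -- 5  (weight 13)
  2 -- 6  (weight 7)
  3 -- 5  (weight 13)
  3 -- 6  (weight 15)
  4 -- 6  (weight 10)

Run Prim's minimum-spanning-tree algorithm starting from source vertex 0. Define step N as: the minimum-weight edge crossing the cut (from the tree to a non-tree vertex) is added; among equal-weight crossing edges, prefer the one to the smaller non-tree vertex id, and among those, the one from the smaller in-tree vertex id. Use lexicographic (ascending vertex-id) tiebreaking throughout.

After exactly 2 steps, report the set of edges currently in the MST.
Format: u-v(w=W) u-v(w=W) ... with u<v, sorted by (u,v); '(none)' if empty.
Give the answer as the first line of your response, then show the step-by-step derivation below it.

0-2(w=3) 0-4(w=1)

step 1: add edge 0-4 (w=1); MST = {0-4(w=1)}
step 2: add edge 0-2 (w=3); MST = {0-2(w=3) 0-4(w=1)}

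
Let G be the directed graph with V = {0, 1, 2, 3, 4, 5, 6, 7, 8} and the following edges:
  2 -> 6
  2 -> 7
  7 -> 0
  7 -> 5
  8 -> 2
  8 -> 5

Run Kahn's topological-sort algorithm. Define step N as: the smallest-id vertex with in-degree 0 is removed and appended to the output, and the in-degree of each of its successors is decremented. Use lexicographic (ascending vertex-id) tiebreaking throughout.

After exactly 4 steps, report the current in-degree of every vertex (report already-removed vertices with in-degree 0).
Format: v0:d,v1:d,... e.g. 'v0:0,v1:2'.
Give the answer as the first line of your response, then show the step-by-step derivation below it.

v0:1,v1:0,v2:0,v3:0,v4:0,v5:1,v6:1,v7:1,v8:0

step 1: output 1; order=[1]; indeg=(1,0,1,0,0,2,1,1,0)
step 2: output 3; order=[1,3]; indeg=(1,0,1,0,0,2,1,1,0)
step 3: output 4; order=[1,3,4]; indeg=(1,0,1,0,0,2,1,1,0)
step 4: output 8; order=[1,3,4,8]; indeg=(1,0,0,0,0,1,1,1,0)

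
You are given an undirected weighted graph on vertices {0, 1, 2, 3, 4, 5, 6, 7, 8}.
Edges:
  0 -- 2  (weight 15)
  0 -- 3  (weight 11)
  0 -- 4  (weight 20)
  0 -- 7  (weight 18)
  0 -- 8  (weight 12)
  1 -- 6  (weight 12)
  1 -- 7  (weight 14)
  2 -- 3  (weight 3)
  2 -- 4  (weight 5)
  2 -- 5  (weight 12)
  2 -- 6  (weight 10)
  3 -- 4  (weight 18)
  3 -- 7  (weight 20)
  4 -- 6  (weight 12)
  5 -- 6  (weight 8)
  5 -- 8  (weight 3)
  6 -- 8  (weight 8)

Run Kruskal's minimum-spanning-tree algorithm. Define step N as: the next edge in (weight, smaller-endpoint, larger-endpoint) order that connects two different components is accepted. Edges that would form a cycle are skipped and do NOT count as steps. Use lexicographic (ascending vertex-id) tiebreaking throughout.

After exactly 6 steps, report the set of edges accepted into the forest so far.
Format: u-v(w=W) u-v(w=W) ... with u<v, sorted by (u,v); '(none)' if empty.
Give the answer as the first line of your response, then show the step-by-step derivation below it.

0-3(w=11) 2-3(w=3) 2-4(w=5) 2-6(w=10) 5-6(w=8) 5-8(w=3)

step 1: add edge 2-3 (w=3); MST = {2-3(w=3)}
step 2: add edge 5-8 (w=3); MST = {2-3(w=3) 5-8(w=3)}
step 3: add edge 2-4 (w=5); MST = {2-3(w=3) 2-4(w=5) 5-8(w=3)}
step 4: add edge 5-6 (w=8); MST = {2-3(w=3) 2-4(w=5) 5-6(w=8) 5-8(w=3)}
step 5: add edge 2-6 (w=10); MST = {2-3(w=3) 2-4(w=5) 2-6(w=10) 5-6(w=8) 5-8(w=3)}
step 6: add edge 0-3 (w=11); MST = {0-3(w=11) 2-3(w=3) 2-4(w=5) 2-6(w=10) 5-6(w=8) 5-8(w=3)}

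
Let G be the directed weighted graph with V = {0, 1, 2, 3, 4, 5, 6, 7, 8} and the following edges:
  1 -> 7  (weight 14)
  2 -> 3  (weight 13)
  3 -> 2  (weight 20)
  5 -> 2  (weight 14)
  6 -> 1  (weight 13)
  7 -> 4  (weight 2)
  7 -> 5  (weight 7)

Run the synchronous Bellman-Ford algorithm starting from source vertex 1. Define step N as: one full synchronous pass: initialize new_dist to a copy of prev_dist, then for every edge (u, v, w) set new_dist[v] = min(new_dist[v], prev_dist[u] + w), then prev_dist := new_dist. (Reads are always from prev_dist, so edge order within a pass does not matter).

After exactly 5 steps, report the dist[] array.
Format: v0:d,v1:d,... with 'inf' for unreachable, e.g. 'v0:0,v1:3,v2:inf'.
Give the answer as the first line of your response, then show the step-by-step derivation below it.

v0:inf,v1:0,v2:35,v3:48,v4:16,v5:21,v6:inf,v7:14,v8:inf

step 1: dist = v0:inf,v1:0,v2:inf,v3:inf,v4:inf,v5:inf,v6:inf,v7:14,v8:inf
step 2: dist = v0:inf,v1:0,v2:inf,v3:inf,v4:16,v5:21,v6:inf,v7:14,v8:inf
step 3: dist = v0:inf,v1:0,v2:35,v3:inf,v4:16,v5:21,v6:inf,v7:14,v8:inf
step 4: dist = v0:inf,v1:0,v2:35,v3:48,v4:16,v5:21,v6:inf,v7:14,v8:inf
step 5: dist = v0:inf,v1:0,v2:35,v3:48,v4:16,v5:21,v6:inf,v7:14,v8:inf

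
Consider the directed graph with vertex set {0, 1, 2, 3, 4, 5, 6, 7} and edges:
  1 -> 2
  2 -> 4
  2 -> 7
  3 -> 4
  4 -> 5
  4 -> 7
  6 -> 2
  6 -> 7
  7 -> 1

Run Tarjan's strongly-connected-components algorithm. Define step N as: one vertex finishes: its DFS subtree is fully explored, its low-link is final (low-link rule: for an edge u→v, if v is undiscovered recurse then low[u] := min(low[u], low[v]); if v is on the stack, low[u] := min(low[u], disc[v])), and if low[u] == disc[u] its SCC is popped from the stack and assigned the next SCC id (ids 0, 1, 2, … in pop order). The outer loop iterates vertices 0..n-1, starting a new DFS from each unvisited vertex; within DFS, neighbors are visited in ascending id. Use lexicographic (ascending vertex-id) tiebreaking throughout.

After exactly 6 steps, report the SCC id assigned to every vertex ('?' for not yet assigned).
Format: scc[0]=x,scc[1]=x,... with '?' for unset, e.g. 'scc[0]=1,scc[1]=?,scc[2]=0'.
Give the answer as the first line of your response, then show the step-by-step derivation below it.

scc[0]=0,scc[1]=2,scc[2]=2,scc[3]=?,scc[4]=2,scc[5]=1,scc[6]=?,scc[7]=2

step 1: low=(low[0]=0,low[1]=?,low[2]=?,low[3]=?,low[4]=?,low[5]=?,low[6]=?,low[7]=?); scc=(scc[0]=0,scc[1]=?,scc[2]=?,scc[3]=?,scc[4]=?,scc[5]=?,scc[6]=?,scc[7]=?)
step 2: low=(low[0]=0,low[1]=1,low[2]=2,low[3]=?,low[4]=3,low[5]=4,low[6]=?,low[7]=?); scc=(scc[0]=0,scc[1]=?,scc[2]=?,scc[3]=?,scc[4]=?,scc[5]=1,scc[6]=?,scc[7]=?)
step 3: low=(low[0]=0,low[1]=1,low[2]=2,low[3]=?,low[4]=3,low[5]=4,low[6]=?,low[7]=1); scc=(scc[0]=0,scc[1]=?,scc[2]=?,scc[3]=?,scc[4]=?,scc[5]=1,scc[6]=?,scc[7]=?)
step 4: low=(low[0]=0,low[1]=1,low[2]=2,low[3]=?,low[4]=1,low[5]=4,low[6]=?,low[7]=1); scc=(scc[0]=0,scc[1]=?,scc[2]=?,scc[3]=?,scc[4]=?,scc[5]=1,scc[6]=?,scc[7]=?)
step 5: low=(low[0]=0,low[1]=1,low[2]=1,low[3]=?,low[4]=1,low[5]=4,low[6]=?,low[7]=1); scc=(scc[0]=0,scc[1]=?,scc[2]=?,scc[3]=?,scc[4]=?,scc[5]=1,scc[6]=?,scc[7]=?)
step 6: low=(low[0]=0,low[1]=1,low[2]=1,low[3]=?,low[4]=1,low[5]=4,low[6]=?,low[7]=1); scc=(scc[0]=0,scc[1]=2,scc[2]=2,scc[3]=?,scc[4]=2,scc[5]=1,scc[6]=?,scc[7]=2)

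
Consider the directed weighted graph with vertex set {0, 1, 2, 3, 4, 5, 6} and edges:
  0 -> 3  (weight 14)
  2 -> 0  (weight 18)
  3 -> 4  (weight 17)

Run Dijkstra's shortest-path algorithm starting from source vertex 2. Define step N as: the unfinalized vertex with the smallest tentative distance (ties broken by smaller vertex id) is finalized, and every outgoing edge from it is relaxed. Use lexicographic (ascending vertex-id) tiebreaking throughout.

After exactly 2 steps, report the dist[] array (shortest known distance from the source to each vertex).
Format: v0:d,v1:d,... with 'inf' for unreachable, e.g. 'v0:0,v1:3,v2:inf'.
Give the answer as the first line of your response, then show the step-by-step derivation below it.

v0:18,v1:inf,v2:0,v3:32,v4:inf,v5:inf,v6:inf

step 1: dist = v0:18,v1:inf,v2:0,v3:inf,v4:inf,v5:inf,v6:inf
step 2: dist = v0:18,v1:inf,v2:0,v3:32,v4:inf,v5:inf,v6:inf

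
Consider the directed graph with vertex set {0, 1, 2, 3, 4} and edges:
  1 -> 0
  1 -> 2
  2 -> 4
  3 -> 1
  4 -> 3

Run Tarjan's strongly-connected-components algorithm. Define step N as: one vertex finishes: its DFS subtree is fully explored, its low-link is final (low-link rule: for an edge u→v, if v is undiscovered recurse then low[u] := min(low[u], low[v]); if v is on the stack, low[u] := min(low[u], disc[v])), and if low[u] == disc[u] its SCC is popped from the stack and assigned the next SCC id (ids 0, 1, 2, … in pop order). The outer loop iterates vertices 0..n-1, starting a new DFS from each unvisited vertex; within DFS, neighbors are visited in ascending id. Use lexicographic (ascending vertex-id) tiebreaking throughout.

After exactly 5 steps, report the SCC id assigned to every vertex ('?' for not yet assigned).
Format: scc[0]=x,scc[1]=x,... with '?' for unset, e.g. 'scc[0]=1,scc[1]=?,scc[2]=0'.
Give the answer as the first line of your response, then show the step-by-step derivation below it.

scc[0]=0,scc[1]=1,scc[2]=1,scc[3]=1,scc[4]=1

step 1: low=(low[0]=0,low[1]=?,low[2]=?,low[3]=?,low[4]=?); scc=(scc[0]=0,scc[1]=?,scc[2]=?,scc[3]=?,scc[4]=?)
step 2: low=(low[0]=0,low[1]=1,low[2]=2,low[3]=1,low[4]=3); scc=(scc[0]=0,scc[1]=?,scc[2]=?,scc[3]=?,scc[4]=?)
step 3: low=(low[0]=0,low[1]=1,low[2]=2,low[3]=1,low[4]=1); scc=(scc[0]=0,scc[1]=?,scc[2]=?,scc[3]=?,scc[4]=?)
step 4: low=(low[0]=0,low[1]=1,low[2]=1,low[3]=1,low[4]=1); scc=(scc[0]=0,scc[1]=?,scc[2]=?,scc[3]=?,scc[4]=?)
step 5: low=(low[0]=0,low[1]=1,low[2]=1,low[3]=1,low[4]=1); scc=(scc[0]=0,scc[1]=1,scc[2]=1,scc[3]=1,scc[4]=1)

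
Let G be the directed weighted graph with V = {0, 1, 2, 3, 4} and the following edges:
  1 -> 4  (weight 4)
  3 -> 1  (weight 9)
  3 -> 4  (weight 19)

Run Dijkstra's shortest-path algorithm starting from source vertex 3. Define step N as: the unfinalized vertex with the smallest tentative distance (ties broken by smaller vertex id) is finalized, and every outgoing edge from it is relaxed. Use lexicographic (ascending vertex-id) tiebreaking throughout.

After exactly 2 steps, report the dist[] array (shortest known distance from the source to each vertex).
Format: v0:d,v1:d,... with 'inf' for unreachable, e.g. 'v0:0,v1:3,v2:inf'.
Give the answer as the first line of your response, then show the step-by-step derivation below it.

v0:inf,v1:9,v2:inf,v3:0,v4:13

step 1: dist = v0:inf,v1:9,v2:inf,v3:0,v4:19
step 2: dist = v0:inf,v1:9,v2:inf,v3:0,v4:13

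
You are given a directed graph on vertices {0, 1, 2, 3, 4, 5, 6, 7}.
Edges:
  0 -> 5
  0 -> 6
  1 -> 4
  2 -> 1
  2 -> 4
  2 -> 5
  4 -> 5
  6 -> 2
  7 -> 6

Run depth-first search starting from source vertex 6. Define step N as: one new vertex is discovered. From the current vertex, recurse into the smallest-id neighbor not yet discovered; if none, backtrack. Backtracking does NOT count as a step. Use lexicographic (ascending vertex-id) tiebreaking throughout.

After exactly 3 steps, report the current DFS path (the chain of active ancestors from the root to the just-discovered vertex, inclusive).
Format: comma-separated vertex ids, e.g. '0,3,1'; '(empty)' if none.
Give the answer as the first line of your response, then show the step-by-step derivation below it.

6,2,1

step 1: discover 6; path=6; order=6
step 2: discover 2; path=6>2; order=6,2
step 3: discover 1; path=6>2>1; order=6,2,1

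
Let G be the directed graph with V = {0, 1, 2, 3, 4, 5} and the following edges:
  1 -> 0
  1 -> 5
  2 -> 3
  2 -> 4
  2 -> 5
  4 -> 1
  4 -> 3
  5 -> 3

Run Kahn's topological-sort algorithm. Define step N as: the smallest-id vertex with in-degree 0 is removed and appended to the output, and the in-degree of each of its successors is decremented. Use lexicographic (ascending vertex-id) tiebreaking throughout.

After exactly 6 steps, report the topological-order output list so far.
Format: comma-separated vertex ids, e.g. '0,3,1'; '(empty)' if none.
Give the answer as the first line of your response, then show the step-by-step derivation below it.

2,4,1,0,5,3

step 1: output 2; order=[2]; indeg=(1,1,0,2,0,1)
step 2: output 4; order=[2,4]; indeg=(1,0,0,1,0,1)
step 3: output 1; order=[2,4,1]; indeg=(0,0,0,1,0,0)
step 4: output 0; order=[2,4,1,0]; indeg=(0,0,0,1,0,0)
step 5: output 5; order=[2,4,1,0,5]; indeg=(0,0,0,0,0,0)
step 6: output 3; order=[2,4,1,0,5,3]; indeg=(0,0,0,0,0,0)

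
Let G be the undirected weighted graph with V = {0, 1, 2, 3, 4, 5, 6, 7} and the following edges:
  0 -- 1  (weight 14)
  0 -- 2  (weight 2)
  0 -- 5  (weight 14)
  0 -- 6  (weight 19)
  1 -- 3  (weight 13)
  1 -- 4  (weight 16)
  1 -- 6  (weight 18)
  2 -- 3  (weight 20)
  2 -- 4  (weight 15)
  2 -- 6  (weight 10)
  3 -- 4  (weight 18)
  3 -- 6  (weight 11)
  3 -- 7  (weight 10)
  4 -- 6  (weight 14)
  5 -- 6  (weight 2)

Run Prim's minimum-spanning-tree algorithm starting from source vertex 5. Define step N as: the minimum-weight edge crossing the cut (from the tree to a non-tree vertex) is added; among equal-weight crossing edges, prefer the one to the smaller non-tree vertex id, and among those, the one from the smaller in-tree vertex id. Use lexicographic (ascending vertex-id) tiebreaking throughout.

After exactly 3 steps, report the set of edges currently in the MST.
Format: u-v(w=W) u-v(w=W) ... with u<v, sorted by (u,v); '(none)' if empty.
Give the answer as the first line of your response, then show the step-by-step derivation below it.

0-2(w=2) 2-6(w=10) 5-6(w=2)

step 1: add edge 5-6 (w=2); MST = {5-6(w=2)}
step 2: add edge 2-6 (w=10); MST = {2-6(w=10) 5-6(w=2)}
step 3: add edge 0-2 (w=2); MST = {0-2(w=2) 2-6(w=10) 5-6(w=2)}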